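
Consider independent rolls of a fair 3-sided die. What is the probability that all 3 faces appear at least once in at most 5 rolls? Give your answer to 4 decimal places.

0.6173

Let A_i be the event that face i is missing after 5 rolls. By inclusion–exclusion on the A_i,
P(all seen) = Σ_{j=0}^{3} (-1)^j C(3,j)((3-j)/3)^5
= 1.00000 - 0.39506 + 0.01235 - 0.00000
= 0.61728.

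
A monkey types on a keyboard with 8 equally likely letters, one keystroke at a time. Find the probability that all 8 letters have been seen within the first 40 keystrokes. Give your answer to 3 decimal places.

0.962

Let A_i be the event that letter i is missing after 40 keystrokes. By inclusion–exclusion on the A_i,
P(all seen) = Σ_{j=0}^{8} (-1)^j C(8,j)((8-j)/8)^40
= 1.0000 - 0.0383 + 0.0003 - 0.0000 + 0.0000 - 0.0000 + 0.0000 - 0.0000 + 0.0000
= 0.9620.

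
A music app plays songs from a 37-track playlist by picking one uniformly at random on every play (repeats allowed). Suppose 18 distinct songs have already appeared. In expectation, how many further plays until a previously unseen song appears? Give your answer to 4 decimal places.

Each play yields a new song with probability (37-18)/37 = 19/37, so the wait is geometric with mean 37/19.
E = 37/19 = 1.94737.

1.9474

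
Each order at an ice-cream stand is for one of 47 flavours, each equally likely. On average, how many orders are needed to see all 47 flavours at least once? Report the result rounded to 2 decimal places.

Split into phases: going from k distinct to k+1 distinct takes on average 47/(47-k) orders.
E[T] = 47/47 + 47/46 + 47/45 + ... + 47/2 + 47/1 = 47·H_{47}.
H_{47} = 4.438, so E[T] = 208.584.

208.58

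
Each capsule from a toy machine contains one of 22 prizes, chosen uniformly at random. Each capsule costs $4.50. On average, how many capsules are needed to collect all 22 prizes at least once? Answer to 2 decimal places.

Split into phases: going from k distinct to k+1 distinct takes on average 22/(22-k) capsules.
E[T] = 22/22 + 22/21 + 22/20 + ... + 22/2 + 22/1 = 22·H_{22}.
H_{22} = 3.691, so E[T] = 81.198.

81.20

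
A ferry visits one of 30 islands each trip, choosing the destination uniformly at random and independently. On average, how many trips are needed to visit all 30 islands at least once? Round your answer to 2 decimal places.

119.85

The wait to go from k to k+1 distinct islands is geometric with mean 30/(30-k).
E[T] = 30/30 + 30/29 + 30/28 + ... + 30/2 + 30/1 = 30·H_{30}.
H_{30} = 3.995, so E[T] = 119.850.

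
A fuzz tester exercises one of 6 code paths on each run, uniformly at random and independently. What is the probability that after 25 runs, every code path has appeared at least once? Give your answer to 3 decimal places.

0.938

By inclusion–exclusion over which code paths are missing,
P(all seen) = Σ_{j=0}^{6} (-1)^j C(6,j)((6-j)/6)^25
= 1.0000 - 0.0629 + 0.0006 - 0.0000 + 0.0000 - 0.0000 + 0.0000
= 0.9377.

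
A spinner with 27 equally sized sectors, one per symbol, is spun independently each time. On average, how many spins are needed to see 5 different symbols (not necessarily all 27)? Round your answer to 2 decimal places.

5.42

With k distinct symbols already seen, the next new one arrives after an expected 27/(27-k) spins.
Sum over k = 0,...,4: E = 27/27 + 27/26 + 27/25 + 27/24 + 27/23 = 5.417.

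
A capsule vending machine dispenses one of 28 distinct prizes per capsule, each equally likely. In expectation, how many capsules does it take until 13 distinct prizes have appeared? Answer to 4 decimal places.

Going from k to k+1 distinct takes a geometric number of capsules with mean 28/(28-k).
Sum over k = 0,...,12: E = 28/28 + 28/27 + 28/26 + ... + 28/17 + 28/16 = 17.05038.

17.0504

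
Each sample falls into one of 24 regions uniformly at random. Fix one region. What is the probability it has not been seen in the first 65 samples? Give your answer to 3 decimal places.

On each sample the fixed region fails to appear with probability 23/24.
P(still missing after 65) = (23/24)^65 = 0.0629.

0.063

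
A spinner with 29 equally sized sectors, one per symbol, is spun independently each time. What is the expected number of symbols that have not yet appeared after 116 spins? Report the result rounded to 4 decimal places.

0.4950

For each symbol, P(unseen after 116) = (28/29)^116 = 0.01707.
By linearity of expectation, E[unseen] = 29·(28/29)^116 = 0.49495.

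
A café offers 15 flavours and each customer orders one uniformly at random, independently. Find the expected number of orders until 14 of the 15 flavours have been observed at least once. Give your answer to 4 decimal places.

With k distinct flavours already seen, the next new one arrives after an expected 15/(15-k) orders.
Sum over k = 0,...,13: E = 15/15 + 15/14 + 15/13 + ... + 15/3 + 15/2 = 34.77343.

34.7734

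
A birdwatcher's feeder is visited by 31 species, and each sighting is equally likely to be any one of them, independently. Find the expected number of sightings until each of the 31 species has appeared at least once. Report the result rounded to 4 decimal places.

124.8446

Split into phases: going from k distinct to k+1 distinct takes on average 31/(31-k) sightings.
E[T] = 31/31 + 31/30 + 31/29 + ... + 31/2 + 31/1 = 31·H_{31}.
H_{31} = 4.02725, so E[T] = 124.84460.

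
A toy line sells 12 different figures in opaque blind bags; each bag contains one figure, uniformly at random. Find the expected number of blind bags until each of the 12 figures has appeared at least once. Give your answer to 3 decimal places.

37.239

Split into phases: going from k distinct to k+1 distinct takes on average 12/(12-k) blind bags.
E[T] = 12/12 + 12/11 + 12/10 + ... + 12/2 + 12/1 = 12·H_{12}.
H_{12} = 3.1032, so E[T] = 37.2385.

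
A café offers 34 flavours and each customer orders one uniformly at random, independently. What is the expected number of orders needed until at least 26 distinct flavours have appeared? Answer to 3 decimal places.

Going from k to k+1 distinct takes a geometric number of orders with mean 34/(34-k).
Sum over k = 0,...,25: E = 34/34 + 34/33 + 34/32 + ... + 34/10 + 34/9 = 47.6120.

47.612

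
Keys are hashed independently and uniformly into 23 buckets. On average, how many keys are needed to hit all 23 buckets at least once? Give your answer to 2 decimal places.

85.89

The wait to go from k to k+1 distinct buckets is geometric with mean 23/(23-k).
E[T] = 23/23 + 23/22 + 23/21 + ... + 23/2 + 23/1 = 23·H_{23}.
H_{23} = 3.734, so E[T] = 85.889.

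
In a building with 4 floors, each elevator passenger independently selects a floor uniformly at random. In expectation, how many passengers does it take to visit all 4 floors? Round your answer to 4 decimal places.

The wait to go from k to k+1 distinct floors is geometric with mean 4/(4-k).
E[T] = 4/4 + 4/3 + 4/2 + 4/1 = 4·H_{4}.
H_{4} = 2.08333, so E[T] = 8.33333.

8.3333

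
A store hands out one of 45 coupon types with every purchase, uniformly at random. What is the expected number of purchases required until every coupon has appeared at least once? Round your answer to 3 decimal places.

After k distinct coupons have appeared, the next purchase gives a new one with probability (45-k)/45, so the expected wait for the (k+1)-th is 45/(45-k).
E[T] = 45/45 + 45/44 + 45/43 + ... + 45/2 + 45/1 = 45·H_{45}.
H_{45} = 4.3949, so E[T] = 197.7727.

197.773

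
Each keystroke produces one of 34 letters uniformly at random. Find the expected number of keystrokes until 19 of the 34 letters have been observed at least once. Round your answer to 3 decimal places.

27.199

Going from k to k+1 distinct takes a geometric number of keystrokes with mean 34/(34-k).
Sum over k = 0,...,18: E = 34/34 + 34/33 + 34/32 + ... + 34/17 + 34/16 = 27.1994.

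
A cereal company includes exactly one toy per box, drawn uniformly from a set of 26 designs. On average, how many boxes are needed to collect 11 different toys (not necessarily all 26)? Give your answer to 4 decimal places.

13.9410

Going from k to k+1 distinct takes a geometric number of boxes with mean 26/(26-k).
Sum over k = 0,...,10: E = 26/26 + 26/25 + 26/24 + ... + 26/17 + 26/16 = 13.94096.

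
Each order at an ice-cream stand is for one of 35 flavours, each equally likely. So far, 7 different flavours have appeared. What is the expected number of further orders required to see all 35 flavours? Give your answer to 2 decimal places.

The wait to go from k to k+1 distinct flavours is geometric with mean 35/(35-k).
Sum over k = 7,...,34: E = 35/28 + 35/27 + 35/26 + ... + 35/2 + 35/1 = 137.451.

137.45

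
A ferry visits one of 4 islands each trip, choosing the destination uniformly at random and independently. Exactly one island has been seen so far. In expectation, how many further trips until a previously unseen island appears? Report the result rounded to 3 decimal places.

The number of trips until the next new island is geometric with success probability 3/4, so its mean is 4/3.
E = 4/3 = 1.3333.

1.333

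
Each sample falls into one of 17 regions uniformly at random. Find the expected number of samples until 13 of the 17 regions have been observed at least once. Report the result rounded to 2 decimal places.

With k distinct regions already seen, the next new one arrives after an expected 17/(17-k) samples.
Sum over k = 0,...,12: E = 17/17 + 17/16 + 17/15 + ... + 17/6 + 17/5 = 23.056.

23.06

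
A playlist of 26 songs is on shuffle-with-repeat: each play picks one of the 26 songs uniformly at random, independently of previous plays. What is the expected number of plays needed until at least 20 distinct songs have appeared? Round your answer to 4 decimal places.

With k distinct songs already seen, the next new one arrives after an expected 26/(26-k) plays.
Sum over k = 0,...,19: E = 26/26 + 26/25 + 26/24 + ... + 26/8 + 26/7 = 36.51491.

36.5149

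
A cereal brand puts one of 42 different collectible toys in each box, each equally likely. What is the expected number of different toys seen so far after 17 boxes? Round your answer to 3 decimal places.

For each toy, P(seen in 17 boxes) = 1 - (41/42)^17 = 0.3361.
By linearity of expectation, E[distinct seen] = 42·(1 - (41/42)^17) = 14.1172.

14.117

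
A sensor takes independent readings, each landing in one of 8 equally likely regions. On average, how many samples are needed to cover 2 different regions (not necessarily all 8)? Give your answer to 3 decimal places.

With k distinct regions already seen, the next new one arrives after an expected 8/(8-k) samples.
Sum over k = 0,...,1: E = 8/8 + 8/7 = 2.1429.

2.143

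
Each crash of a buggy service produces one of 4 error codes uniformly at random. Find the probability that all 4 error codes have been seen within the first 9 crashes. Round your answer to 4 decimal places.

By inclusion–exclusion over which error codes are missing,
P(all seen) = Σ_{j=0}^{4} (-1)^j C(4,j)((4-j)/4)^9
= 1.00000 - 0.30034 + 0.01172 - 0.00002 + 0.00000
= 0.71136.

0.7114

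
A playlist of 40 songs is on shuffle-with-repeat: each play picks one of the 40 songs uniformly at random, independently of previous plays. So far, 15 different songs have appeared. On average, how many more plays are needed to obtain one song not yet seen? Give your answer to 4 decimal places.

The number of plays until the next new song is geometric with success probability 25/40, so its mean is 40/25.
E = 40/25 = 1.60000.

1.6000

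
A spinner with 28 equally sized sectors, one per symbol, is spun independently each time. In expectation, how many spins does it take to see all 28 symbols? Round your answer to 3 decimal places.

109.961

The wait to go from k to k+1 distinct symbols is geometric with mean 28/(28-k).
E[T] = 28/28 + 28/27 + 28/26 + ... + 28/2 + 28/1 = 28·H_{28}.
H_{28} = 3.9272, so E[T] = 109.9608.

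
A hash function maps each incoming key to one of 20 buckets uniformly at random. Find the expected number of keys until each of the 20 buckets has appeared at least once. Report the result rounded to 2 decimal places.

After k distinct buckets have appeared, the next key gives a new one with probability (20-k)/20, so the expected wait for the (k+1)-th is 20/(20-k).
E[T] = 20/20 + 20/19 + 20/18 + ... + 20/2 + 20/1 = 20·H_{20}.
H_{20} = 3.598, so E[T] = 71.955.

71.95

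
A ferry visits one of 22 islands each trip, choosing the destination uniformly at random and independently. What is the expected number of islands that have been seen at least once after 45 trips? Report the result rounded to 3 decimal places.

For each island, P(seen in 45 trips) = 1 - (21/22)^45 = 0.8767.
By linearity of expectation, E[distinct seen] = 22·(1 - (21/22)^45) = 19.2881.

19.288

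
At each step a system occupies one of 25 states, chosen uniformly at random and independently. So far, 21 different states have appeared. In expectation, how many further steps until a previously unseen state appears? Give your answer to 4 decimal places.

The number of steps until the next new state is geometric with success probability 4/25, so its mean is 25/4.
E = 25/4 = 6.25000.

6.2500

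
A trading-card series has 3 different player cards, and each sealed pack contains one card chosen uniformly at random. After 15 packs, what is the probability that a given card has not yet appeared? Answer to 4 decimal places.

0.0023

On each pack the fixed card fails to appear with probability 2/3.
P(still missing after 15) = (2/3)^15 = 0.00228.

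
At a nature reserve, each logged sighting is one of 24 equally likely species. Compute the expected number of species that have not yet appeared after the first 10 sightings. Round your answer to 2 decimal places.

For each species, P(unseen after 10) = (23/24)^10 = 0.653.
By linearity of expectation, E[unseen] = 24·(23/24)^10 = 15.681.

15.68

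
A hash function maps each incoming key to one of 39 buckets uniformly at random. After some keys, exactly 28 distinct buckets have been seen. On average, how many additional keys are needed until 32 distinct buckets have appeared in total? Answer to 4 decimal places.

From k distinct to k+1 distinct takes on average 39/(39-k) keys.
Sum over k = 28,...,31: E = 39/11 + 39/10 + 39/9 + 39/8 = 16.65379.

16.6538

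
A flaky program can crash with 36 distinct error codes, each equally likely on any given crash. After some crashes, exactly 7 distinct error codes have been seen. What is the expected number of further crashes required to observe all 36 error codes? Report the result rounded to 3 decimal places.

142.620

From k distinct to k+1 distinct takes on average 36/(36-k) crashes.
Sum over k = 7,...,35: E = 36/29 + 36/28 + 36/27 + ... + 36/2 + 36/1 = 142.6195.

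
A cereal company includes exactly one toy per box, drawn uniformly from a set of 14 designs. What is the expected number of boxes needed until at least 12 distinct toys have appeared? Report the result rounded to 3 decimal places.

24.522

Going from k to k+1 distinct takes a geometric number of boxes with mean 14/(14-k).
Sum over k = 0,...,11: E = 14/14 + 14/13 + 14/12 + ... + 14/4 + 14/3 = 24.5219.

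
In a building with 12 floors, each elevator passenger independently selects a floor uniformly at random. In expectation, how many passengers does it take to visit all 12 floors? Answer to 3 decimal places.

37.239

Split into phases: going from k distinct to k+1 distinct takes on average 12/(12-k) passengers.
E[T] = 12/12 + 12/11 + 12/10 + ... + 12/2 + 12/1 = 12·H_{12}.
H_{12} = 3.1032, so E[T] = 37.2385.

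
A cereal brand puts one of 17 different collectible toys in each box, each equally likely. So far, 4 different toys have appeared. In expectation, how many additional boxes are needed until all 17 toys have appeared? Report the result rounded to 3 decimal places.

54.062

With k distinct toys already seen, the next new one takes an expected 17/(17-k) boxes.
Sum over k = 4,...,16: E = 17/13 + 17/12 + 17/11 + ... + 17/2 + 17/1 = 54.0623.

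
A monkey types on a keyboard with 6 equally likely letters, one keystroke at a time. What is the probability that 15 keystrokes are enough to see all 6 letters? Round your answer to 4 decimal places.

By inclusion–exclusion over which letters are missing,
P(all seen) = Σ_{j=0}^{6} (-1)^j C(6,j)((6-j)/6)^15
= 1.00000 - 0.38943 + 0.03425 - 0.00061 + 0.00000 - 0.00000 + 0.00000
= 0.64421.

0.6442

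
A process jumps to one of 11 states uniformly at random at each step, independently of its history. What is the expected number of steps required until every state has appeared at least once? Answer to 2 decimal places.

Split into phases: going from k distinct to k+1 distinct takes on average 11/(11-k) steps.
E[T] = 11/11 + 11/10 + 11/9 + ... + 11/2 + 11/1 = 11·H_{11}.
H_{11} = 3.020, so E[T] = 33.219.

33.22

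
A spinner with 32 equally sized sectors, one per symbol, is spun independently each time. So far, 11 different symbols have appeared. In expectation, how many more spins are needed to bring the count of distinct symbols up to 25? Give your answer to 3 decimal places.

With k distinct symbols already seen, the next new one takes an expected 32/(32-k) spins.
Sum over k = 11,...,24: E = 32/21 + 32/20 + 32/19 + ... + 32/9 + 32/8 = 33.6800.

33.680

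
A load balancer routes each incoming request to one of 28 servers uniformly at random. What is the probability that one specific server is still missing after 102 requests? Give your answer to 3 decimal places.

On each request the fixed server fails to appear with probability 27/28.
P(still missing after 102) = (27/28)^102 = 0.0245.

0.024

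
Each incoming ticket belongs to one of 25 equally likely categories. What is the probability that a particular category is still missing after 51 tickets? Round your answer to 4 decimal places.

0.1247

Each ticket misses the fixed category with probability (25-1)/25 = 24/25, independently.
P(still missing after 51) = (24/25)^51 = 0.12469.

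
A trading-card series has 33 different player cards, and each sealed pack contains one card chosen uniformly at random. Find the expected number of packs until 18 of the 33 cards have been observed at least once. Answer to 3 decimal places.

25.429

With k distinct cards already seen, the next new one arrives after an expected 33/(33-k) packs.
Sum over k = 0,...,17: E = 33/33 + 33/32 + 33/31 + ... + 33/17 + 33/16 = 25.4288.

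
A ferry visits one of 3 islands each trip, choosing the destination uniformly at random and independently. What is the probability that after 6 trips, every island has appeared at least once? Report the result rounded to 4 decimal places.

Let A_i be the event that island i is missing after 6 trips. By inclusion–exclusion on the A_i,
P(all seen) = Σ_{j=0}^{3} (-1)^j C(3,j)((3-j)/3)^6
= 1.00000 - 0.26337 + 0.00412 - 0.00000
= 0.74074.

0.7407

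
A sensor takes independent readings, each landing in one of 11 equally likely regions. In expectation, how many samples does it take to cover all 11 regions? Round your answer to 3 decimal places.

Split into phases: going from k distinct to k+1 distinct takes on average 11/(11-k) samples.
E[T] = 11/11 + 11/10 + 11/9 + ... + 11/2 + 11/1 = 11·H_{11}.
H_{11} = 3.0199, so E[T] = 33.2187.

33.219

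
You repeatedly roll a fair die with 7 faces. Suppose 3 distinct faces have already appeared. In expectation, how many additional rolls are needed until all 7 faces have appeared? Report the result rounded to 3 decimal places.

14.583

The wait to go from k to k+1 distinct faces is geometric with mean 7/(7-k).
Sum over k = 3,...,6: E = 7/4 + 7/3 + 7/2 + 7/1 = 14.5833.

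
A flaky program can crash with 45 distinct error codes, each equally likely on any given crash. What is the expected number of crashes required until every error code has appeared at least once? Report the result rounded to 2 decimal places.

Split into phases: going from k distinct to k+1 distinct takes on average 45/(45-k) crashes.
E[T] = 45/45 + 45/44 + 45/43 + ... + 45/2 + 45/1 = 45·H_{45}.
H_{45} = 4.395, so E[T] = 197.773.

197.77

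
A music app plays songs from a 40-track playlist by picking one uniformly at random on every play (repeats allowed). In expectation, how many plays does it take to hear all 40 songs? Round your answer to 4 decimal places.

After k distinct songs have appeared, the next play gives a new one with probability (40-k)/40, so the expected wait for the (k+1)-th is 40/(40-k).
E[T] = 40/40 + 40/39 + 40/38 + ... + 40/2 + 40/1 = 40·H_{40}.
H_{40} = 4.27854, so E[T] = 171.14172.

171.1417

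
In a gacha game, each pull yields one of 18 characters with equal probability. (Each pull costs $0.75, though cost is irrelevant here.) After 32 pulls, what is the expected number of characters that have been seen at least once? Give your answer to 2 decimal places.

For each character, P(seen in 32 pulls) = 1 - (17/18)^32 = 0.839.
By linearity of expectation, E[distinct seen] = 18·(1 - (17/18)^32) = 15.110.

15.11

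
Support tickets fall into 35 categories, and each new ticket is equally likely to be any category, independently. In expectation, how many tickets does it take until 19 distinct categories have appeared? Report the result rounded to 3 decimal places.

26.812

With k distinct categories already seen, the next new one arrives after an expected 35/(35-k) tickets.
Sum over k = 0,...,18: E = 35/35 + 35/34 + 35/33 + ... + 35/18 + 35/17 = 26.8118.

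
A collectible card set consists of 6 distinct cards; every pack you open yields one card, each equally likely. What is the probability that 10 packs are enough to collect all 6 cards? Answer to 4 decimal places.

Let A_i be the event that card i is missing after 10 packs. By inclusion–exclusion on the A_i,
P(all seen) = Σ_{j=0}^{6} (-1)^j C(6,j)((6-j)/6)^10
= 1.00000 - 0.96903 + 0.26012 - 0.01953 + 0.00025 - 0.00000 + 0.00000
= 0.27181.

0.2718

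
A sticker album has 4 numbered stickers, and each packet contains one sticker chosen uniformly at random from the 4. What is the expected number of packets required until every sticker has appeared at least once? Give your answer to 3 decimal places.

8.333

After k distinct stickers have appeared, the next packet gives a new one with probability (4-k)/4, so the expected wait for the (k+1)-th is 4/(4-k).
E[T] = 4/4 + 4/3 + 4/2 + 4/1 = 4·H_{4}.
H_{4} = 2.0833, so E[T] = 8.3333.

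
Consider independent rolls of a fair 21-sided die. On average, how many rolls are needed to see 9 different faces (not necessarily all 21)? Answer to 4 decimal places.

With k distinct faces already seen, the next new one arrives after an expected 21/(21-k) rolls.
Sum over k = 0,...,8: E = 21/21 + 21/20 + 21/19 + ... + 21/14 + 21/13 = 11.38511.

11.3851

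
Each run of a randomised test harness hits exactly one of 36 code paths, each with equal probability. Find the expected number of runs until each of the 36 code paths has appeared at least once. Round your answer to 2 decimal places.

The wait to go from k to k+1 distinct code paths is geometric with mean 36/(36-k).
E[T] = 36/36 + 36/35 + 36/34 + ... + 36/2 + 36/1 = 36·H_{36}.
H_{36} = 4.175, so E[T] = 150.284.

150.28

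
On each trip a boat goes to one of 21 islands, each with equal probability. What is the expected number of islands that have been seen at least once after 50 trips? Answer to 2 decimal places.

19.17

For each island, P(seen in 50 trips) = 1 - (20/21)^50 = 0.913.
By linearity of expectation, E[distinct seen] = 21·(1 - (20/21)^50) = 19.169.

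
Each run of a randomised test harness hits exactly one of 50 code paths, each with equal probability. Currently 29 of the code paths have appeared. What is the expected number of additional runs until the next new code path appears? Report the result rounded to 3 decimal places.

Each run yields a new code path with probability (50-29)/50 = 21/50, so the wait is geometric with mean 50/21.
E = 50/21 = 2.3810.

2.381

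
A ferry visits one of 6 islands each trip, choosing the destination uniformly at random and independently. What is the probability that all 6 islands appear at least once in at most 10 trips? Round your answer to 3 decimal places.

0.272

By inclusion–exclusion over which islands are missing,
P(all seen) = Σ_{j=0}^{6} (-1)^j C(6,j)((6-j)/6)^10
= 1.0000 - 0.9690 + 0.2601 - 0.0195 + 0.0003 - 0.0000 + 0.0000
= 0.2718.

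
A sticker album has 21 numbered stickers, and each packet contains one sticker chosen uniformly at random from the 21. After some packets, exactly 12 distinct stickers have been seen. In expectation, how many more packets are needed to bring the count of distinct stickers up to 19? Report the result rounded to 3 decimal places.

27.908

From k distinct to k+1 distinct takes on average 21/(21-k) packets.
Sum over k = 12,...,18: E = 21/9 + 21/8 + 21/7 + ... + 21/4 + 21/3 = 27.9083.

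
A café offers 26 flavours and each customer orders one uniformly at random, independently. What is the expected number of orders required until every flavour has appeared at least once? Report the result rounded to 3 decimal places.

After k distinct flavours have appeared, the next order gives a new one with probability (26-k)/26, so the expected wait for the (k+1)-th is 26/(26-k).
E[T] = 26/26 + 26/25 + 26/24 + ... + 26/2 + 26/1 = 26·H_{26}.
H_{26} = 3.8544, so E[T] = 100.2149.

100.215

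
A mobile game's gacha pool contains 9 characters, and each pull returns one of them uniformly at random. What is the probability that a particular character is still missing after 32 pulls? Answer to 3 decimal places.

On each pull the fixed character fails to appear with probability 8/9.
P(still missing after 32) = (8/9)^32 = 0.0231.

0.023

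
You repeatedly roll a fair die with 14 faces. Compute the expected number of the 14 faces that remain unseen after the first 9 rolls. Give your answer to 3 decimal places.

7.186

For each face, P(unseen after 9) = (13/14)^9 = 0.5133.
By linearity of expectation, E[unseen] = 14·(13/14)^9 = 7.1856.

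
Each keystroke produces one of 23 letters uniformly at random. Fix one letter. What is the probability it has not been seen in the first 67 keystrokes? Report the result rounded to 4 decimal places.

0.0509

On each keystroke the fixed letter fails to appear with probability 22/23.
P(still missing after 67) = (22/23)^67 = 0.05088.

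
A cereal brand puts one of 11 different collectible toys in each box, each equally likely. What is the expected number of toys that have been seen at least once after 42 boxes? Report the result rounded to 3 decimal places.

For each toy, P(seen in 42 boxes) = 1 - (10/11)^42 = 0.9817.
By linearity of expectation, E[distinct seen] = 11·(1 - (10/11)^42) = 10.7991.

10.799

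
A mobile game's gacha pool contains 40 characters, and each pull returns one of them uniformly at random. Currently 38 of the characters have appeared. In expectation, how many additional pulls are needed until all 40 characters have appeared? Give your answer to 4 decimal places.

60.0000

With k distinct characters already seen, the next new one takes an expected 40/(40-k) pulls.
Sum over k = 38,...,39: E = 40/2 + 40/1 = 60.00000.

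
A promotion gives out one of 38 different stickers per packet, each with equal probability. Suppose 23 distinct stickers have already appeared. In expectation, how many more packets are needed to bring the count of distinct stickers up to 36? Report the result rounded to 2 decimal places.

From k distinct to k+1 distinct takes on average 38/(38-k) packets.
Sum over k = 23,...,35: E = 38/15 + 38/14 + 38/13 + ... + 38/4 + 38/3 = 69.093.

69.09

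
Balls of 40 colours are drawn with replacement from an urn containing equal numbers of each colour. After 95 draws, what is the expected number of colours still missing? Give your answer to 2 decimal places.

3.61

For each colour, P(unseen after 95) = (39/40)^95 = 0.090.
By linearity of expectation, E[unseen] = 40·(39/40)^95 = 3.610.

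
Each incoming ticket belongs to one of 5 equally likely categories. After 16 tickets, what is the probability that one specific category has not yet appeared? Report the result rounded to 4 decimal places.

0.0281

On each ticket the fixed category fails to appear with probability 4/5.
P(still missing after 16) = (4/5)^16 = 0.02815.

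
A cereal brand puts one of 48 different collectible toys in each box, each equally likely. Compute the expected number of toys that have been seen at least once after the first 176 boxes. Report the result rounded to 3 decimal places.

For each toy, P(seen in 176 boxes) = 1 - (47/48)^176 = 0.9754.
By linearity of expectation, E[distinct seen] = 48·(1 - (47/48)^176) = 46.8197.

46.820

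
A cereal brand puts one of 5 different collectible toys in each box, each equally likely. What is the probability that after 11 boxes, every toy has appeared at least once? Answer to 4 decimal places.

By inclusion–exclusion over which toys are missing,
P(all seen) = Σ_{j=0}^{5} (-1)^j C(5,j)((5-j)/5)^11
= 1.00000 - 0.42950 + 0.03628 - 0.00042 + 0.00000 - 0.00000
= 0.60636.

0.6064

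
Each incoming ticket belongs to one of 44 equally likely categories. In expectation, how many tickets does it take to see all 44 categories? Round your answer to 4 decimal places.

192.3999

After k distinct categories have appeared, the next ticket gives a new one with probability (44-k)/44, so the expected wait for the (k+1)-th is 44/(44-k).
E[T] = 44/44 + 44/43 + 44/42 + ... + 44/2 + 44/1 = 44·H_{44}.
H_{44} = 4.37273, so E[T] = 192.39994.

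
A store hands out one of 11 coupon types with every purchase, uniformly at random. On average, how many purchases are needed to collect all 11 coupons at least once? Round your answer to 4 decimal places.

33.2187

The wait to go from k to k+1 distinct coupons is geometric with mean 11/(11-k).
E[T] = 11/11 + 11/10 + 11/9 + ... + 11/2 + 11/1 = 11·H_{11}.
H_{11} = 3.01988, so E[T] = 33.21865.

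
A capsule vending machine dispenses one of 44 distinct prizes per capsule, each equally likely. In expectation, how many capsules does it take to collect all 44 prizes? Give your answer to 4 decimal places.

192.3999

Split into phases: going from k distinct to k+1 distinct takes on average 44/(44-k) capsules.
E[T] = 44/44 + 44/43 + 44/42 + ... + 44/2 + 44/1 = 44·H_{44}.
H_{44} = 4.37273, so E[T] = 192.39994.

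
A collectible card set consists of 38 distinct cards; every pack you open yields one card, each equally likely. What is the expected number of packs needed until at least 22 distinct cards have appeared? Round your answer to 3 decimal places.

Going from k to k+1 distinct takes a geometric number of packs with mean 38/(38-k).
Sum over k = 0,...,21: E = 38/38 + 38/37 + 38/36 + ... + 38/18 + 38/17 = 32.1926.

32.193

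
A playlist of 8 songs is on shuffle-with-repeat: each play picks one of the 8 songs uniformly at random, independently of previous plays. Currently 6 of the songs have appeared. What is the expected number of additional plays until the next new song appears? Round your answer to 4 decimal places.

Each play yields a new song with probability (8-6)/8 = 2/8, so the wait is geometric with mean 8/2.
E = 8/2 = 4.00000.

4.0000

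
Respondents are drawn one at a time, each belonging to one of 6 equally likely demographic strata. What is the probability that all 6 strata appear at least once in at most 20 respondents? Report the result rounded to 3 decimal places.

By inclusion–exclusion over which strata are missing,
P(all seen) = Σ_{j=0}^{6} (-1)^j C(6,j)((6-j)/6)^20
= 1.0000 - 0.1565 + 0.0045 - 0.0000 + 0.0000 - 0.0000 + 0.0000
= 0.8480.

0.848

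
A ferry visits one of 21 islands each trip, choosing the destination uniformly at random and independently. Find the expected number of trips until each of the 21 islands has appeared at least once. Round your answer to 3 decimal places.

The wait to go from k to k+1 distinct islands is geometric with mean 21/(21-k).
E[T] = 21/21 + 21/20 + 21/19 + ... + 21/2 + 21/1 = 21·H_{21}.
H_{21} = 3.6454, so E[T] = 76.5525.

76.553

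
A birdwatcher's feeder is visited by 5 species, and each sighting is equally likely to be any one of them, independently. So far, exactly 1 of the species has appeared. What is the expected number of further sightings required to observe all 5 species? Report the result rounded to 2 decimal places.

10.42

From k distinct to k+1 distinct takes on average 5/(5-k) sightings.
Sum over k = 1,...,4: E = 5/4 + 5/3 + 5/2 + 5/1 = 10.417.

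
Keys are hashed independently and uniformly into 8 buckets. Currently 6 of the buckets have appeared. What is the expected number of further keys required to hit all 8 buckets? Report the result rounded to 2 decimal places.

The wait to go from k to k+1 distinct buckets is geometric with mean 8/(8-k).
Sum over k = 6,...,7: E = 8/2 + 8/1 = 12.000.

12.00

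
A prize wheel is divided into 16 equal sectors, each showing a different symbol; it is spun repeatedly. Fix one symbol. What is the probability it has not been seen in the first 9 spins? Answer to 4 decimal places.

Each spin misses the fixed symbol with probability (16-1)/16 = 15/16, independently.
P(still missing after 9) = (15/16)^9 = 0.55942.

0.5594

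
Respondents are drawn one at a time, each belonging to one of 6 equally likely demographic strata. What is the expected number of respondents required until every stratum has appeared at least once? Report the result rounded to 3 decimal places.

After k distinct strata have appeared, the next respondent gives a new one with probability (6-k)/6, so the expected wait for the (k+1)-th is 6/(6-k).
E[T] = 6/6 + 6/5 + 6/4 + 6/3 + 6/2 + 6/1 = 6·H_{6}.
H_{6} = 2.4500, so E[T] = 14.7000.

14.700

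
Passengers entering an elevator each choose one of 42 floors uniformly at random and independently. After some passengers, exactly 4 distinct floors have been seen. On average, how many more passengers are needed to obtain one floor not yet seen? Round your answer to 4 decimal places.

1.1053

Each passenger yields a new floor with probability (42-4)/42 = 38/42, so the wait is geometric with mean 42/38.
E = 42/38 = 1.10526.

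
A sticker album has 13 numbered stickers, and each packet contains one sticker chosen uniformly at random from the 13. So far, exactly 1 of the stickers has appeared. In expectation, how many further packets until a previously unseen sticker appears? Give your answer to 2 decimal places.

Each packet yields a new sticker with probability (13-1)/13 = 12/13, so the wait is geometric with mean 13/12.
E = 13/12 = 1.083.

1.08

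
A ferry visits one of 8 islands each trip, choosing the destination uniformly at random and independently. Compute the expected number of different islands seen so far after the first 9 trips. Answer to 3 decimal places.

5.595

For each island, P(seen in 9 trips) = 1 - (7/8)^9 = 0.6993.
By linearity of expectation, E[distinct seen] = 8·(1 - (7/8)^9) = 5.5947.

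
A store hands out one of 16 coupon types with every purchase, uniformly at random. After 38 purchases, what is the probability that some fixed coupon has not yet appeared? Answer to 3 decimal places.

0.086

On each purchase the fixed coupon fails to appear with probability 15/16.
P(still missing after 38) = (15/16)^38 = 0.0861.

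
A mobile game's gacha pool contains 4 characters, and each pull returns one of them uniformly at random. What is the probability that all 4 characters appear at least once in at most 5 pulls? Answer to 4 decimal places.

Let A_i be the event that character i is missing after 5 pulls. By inclusion–exclusion on the A_i,
P(all seen) = Σ_{j=0}^{4} (-1)^j C(4,j)((4-j)/4)^5
= 1.00000 - 0.94922 + 0.18750 - 0.00391 + 0.00000
= 0.23438.

0.2344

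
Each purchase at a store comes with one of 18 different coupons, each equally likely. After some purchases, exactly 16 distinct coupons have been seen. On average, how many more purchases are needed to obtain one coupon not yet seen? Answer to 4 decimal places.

Each purchase yields a new coupon with probability (18-16)/18 = 2/18, so the wait is geometric with mean 18/2.
E = 18/2 = 9.00000.

9.0000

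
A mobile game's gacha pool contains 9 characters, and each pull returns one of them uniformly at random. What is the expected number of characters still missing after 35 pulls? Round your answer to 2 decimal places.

For each character, P(unseen after 35) = (8/9)^35 = 0.016.
By linearity of expectation, E[unseen] = 9·(8/9)^35 = 0.146.

0.15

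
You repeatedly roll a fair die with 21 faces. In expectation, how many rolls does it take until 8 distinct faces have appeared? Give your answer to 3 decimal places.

Going from k to k+1 distinct takes a geometric number of rolls with mean 21/(21-k).
Sum over k = 0,...,7: E = 21/21 + 21/20 + 21/19 + ... + 21/15 + 21/14 = 9.7697.

9.770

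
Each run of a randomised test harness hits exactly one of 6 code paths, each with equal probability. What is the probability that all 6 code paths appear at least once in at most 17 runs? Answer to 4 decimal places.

Let A_i be the event that code path i is missing after 17 runs. By inclusion–exclusion on the A_i,
P(all seen) = Σ_{j=0}^{6} (-1)^j C(6,j)((6-j)/6)^17
= 1.00000 - 0.27044 + 0.01522 - 0.00015 + 0.00000 - 0.00000 + 0.00000
= 0.74463.

0.7446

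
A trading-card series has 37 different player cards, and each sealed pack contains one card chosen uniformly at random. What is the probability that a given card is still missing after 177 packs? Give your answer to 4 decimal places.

0.0078

On each pack the fixed card fails to appear with probability 36/37.
P(still missing after 177) = (36/37)^177 = 0.00783.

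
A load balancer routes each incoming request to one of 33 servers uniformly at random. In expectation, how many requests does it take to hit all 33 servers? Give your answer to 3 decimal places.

The wait to go from k to k+1 distinct servers is geometric with mean 33/(33-k).
E[T] = 33/33 + 33/32 + 33/31 + ... + 33/2 + 33/1 = 33·H_{33}.
H_{33} = 4.0888, so E[T] = 134.9303.

134.930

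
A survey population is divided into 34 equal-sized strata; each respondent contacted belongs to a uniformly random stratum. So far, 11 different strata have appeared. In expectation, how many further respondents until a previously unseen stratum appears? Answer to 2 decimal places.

The number of respondents until the next new stratum is geometric with success probability 23/34, so its mean is 34/23.
E = 34/23 = 1.478.

1.48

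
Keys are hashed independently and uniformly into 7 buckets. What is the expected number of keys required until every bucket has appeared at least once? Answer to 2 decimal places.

18.15

Split into phases: going from k distinct to k+1 distinct takes on average 7/(7-k) keys.
E[T] = 7/7 + 7/6 + 7/5 + ... + 7/2 + 7/1 = 7·H_{7}.
H_{7} = 2.593, so E[T] = 18.150.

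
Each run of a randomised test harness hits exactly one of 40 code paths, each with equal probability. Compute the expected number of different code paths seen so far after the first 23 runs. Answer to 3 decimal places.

17.656

For each code path, P(seen in 23 runs) = 1 - (39/40)^23 = 0.4414.
By linearity of expectation, E[distinct seen] = 40·(1 - (39/40)^23) = 17.6557.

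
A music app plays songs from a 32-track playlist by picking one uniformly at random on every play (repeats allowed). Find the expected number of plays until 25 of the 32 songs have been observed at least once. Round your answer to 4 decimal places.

46.9004

Going from k to k+1 distinct takes a geometric number of plays with mean 32/(32-k).
Sum over k = 0,...,24: E = 32/32 + 32/31 + 32/30 + ... + 32/9 + 32/8 = 46.90042.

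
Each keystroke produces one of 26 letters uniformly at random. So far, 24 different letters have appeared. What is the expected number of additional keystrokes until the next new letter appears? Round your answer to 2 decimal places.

13.00

Each keystroke yields a new letter with probability (26-24)/26 = 2/26, so the wait is geometric with mean 26/2.
E = 26/2 = 13.000.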